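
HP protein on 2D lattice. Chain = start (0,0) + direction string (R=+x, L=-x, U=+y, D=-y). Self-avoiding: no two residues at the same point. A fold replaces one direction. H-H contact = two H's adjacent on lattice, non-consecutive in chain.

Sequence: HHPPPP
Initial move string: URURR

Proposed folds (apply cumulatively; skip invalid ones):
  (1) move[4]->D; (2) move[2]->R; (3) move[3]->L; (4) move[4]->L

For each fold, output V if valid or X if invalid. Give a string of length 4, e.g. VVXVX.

Initial: URURR -> [(0, 0), (0, 1), (1, 1), (1, 2), (2, 2), (3, 2)]
Fold 1: move[4]->D => URURD VALID
Fold 2: move[2]->R => URRRD VALID
Fold 3: move[3]->L => URRLD INVALID (collision), skipped
Fold 4: move[4]->L => URRRL INVALID (collision), skipped

Answer: VVXX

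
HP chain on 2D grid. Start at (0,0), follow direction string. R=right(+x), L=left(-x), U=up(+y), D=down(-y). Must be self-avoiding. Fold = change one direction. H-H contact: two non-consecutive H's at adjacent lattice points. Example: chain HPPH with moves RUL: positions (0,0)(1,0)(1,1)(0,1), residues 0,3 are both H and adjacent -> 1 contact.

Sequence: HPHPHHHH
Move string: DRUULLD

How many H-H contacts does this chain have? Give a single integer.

Positions: [(0, 0), (0, -1), (1, -1), (1, 0), (1, 1), (0, 1), (-1, 1), (-1, 0)]
H-H contact: residue 0 @(0,0) - residue 7 @(-1, 0)
H-H contact: residue 0 @(0,0) - residue 5 @(0, 1)

Answer: 2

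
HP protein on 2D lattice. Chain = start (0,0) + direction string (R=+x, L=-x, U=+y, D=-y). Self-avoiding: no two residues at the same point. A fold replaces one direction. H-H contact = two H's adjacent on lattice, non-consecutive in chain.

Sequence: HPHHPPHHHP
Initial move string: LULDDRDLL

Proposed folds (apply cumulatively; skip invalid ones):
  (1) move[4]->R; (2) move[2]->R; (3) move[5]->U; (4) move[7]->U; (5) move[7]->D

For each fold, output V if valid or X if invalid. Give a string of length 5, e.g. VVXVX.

Answer: XXXXV

Derivation:
Initial: LULDDRDLL -> [(0, 0), (-1, 0), (-1, 1), (-2, 1), (-2, 0), (-2, -1), (-1, -1), (-1, -2), (-2, -2), (-3, -2)]
Fold 1: move[4]->R => LULDRRDLL INVALID (collision), skipped
Fold 2: move[2]->R => LURDDRDLL INVALID (collision), skipped
Fold 3: move[5]->U => LULDDUDLL INVALID (collision), skipped
Fold 4: move[7]->U => LULDDRDUL INVALID (collision), skipped
Fold 5: move[7]->D => LULDDRDDL VALID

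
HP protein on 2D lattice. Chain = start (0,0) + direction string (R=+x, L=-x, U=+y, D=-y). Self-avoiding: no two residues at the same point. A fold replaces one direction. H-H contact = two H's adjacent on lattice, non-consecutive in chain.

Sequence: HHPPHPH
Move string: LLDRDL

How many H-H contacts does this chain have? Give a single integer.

Positions: [(0, 0), (-1, 0), (-2, 0), (-2, -1), (-1, -1), (-1, -2), (-2, -2)]
H-H contact: residue 1 @(-1,0) - residue 4 @(-1, -1)

Answer: 1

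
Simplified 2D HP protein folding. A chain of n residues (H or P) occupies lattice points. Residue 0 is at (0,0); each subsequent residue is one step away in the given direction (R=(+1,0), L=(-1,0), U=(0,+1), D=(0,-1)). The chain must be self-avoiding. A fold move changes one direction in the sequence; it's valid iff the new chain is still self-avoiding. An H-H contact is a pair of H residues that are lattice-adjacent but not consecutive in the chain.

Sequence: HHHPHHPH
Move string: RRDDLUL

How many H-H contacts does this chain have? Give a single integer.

Answer: 1

Derivation:
Positions: [(0, 0), (1, 0), (2, 0), (2, -1), (2, -2), (1, -2), (1, -1), (0, -1)]
H-H contact: residue 0 @(0,0) - residue 7 @(0, -1)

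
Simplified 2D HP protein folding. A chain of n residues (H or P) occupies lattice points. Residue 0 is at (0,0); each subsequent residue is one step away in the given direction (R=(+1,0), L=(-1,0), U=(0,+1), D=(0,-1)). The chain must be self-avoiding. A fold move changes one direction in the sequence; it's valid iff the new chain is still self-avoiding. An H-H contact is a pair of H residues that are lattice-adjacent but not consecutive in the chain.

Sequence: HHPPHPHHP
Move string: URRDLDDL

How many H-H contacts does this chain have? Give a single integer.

Positions: [(0, 0), (0, 1), (1, 1), (2, 1), (2, 0), (1, 0), (1, -1), (1, -2), (0, -2)]
No H-H contacts found.

Answer: 0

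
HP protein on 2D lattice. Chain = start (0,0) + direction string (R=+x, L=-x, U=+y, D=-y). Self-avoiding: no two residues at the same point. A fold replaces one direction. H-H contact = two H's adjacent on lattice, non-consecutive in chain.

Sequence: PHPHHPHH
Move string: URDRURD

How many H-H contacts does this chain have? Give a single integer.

Answer: 1

Derivation:
Positions: [(0, 0), (0, 1), (1, 1), (1, 0), (2, 0), (2, 1), (3, 1), (3, 0)]
H-H contact: residue 4 @(2,0) - residue 7 @(3, 0)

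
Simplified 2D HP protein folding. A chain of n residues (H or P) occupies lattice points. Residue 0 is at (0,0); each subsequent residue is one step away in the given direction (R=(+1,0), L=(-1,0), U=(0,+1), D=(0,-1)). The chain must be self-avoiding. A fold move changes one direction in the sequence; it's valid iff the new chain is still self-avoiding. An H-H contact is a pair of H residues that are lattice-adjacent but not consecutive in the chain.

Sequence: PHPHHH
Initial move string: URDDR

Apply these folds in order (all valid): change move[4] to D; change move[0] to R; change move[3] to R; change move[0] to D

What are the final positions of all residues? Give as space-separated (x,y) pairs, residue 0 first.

Initial moves: URDDR
Fold: move[4]->D => URDDD (positions: [(0, 0), (0, 1), (1, 1), (1, 0), (1, -1), (1, -2)])
Fold: move[0]->R => RRDDD (positions: [(0, 0), (1, 0), (2, 0), (2, -1), (2, -2), (2, -3)])
Fold: move[3]->R => RRDRD (positions: [(0, 0), (1, 0), (2, 0), (2, -1), (3, -1), (3, -2)])
Fold: move[0]->D => DRDRD (positions: [(0, 0), (0, -1), (1, -1), (1, -2), (2, -2), (2, -3)])

Answer: (0,0) (0,-1) (1,-1) (1,-2) (2,-2) (2,-3)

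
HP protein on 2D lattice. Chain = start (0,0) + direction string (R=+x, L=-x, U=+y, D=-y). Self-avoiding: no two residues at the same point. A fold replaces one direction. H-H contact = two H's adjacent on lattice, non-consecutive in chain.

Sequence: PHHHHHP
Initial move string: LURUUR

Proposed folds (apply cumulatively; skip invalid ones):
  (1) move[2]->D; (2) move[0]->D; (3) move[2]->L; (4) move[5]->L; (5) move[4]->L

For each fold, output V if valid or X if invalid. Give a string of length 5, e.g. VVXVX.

Answer: XXVVV

Derivation:
Initial: LURUUR -> [(0, 0), (-1, 0), (-1, 1), (0, 1), (0, 2), (0, 3), (1, 3)]
Fold 1: move[2]->D => LUDUUR INVALID (collision), skipped
Fold 2: move[0]->D => DURUUR INVALID (collision), skipped
Fold 3: move[2]->L => LULUUR VALID
Fold 4: move[5]->L => LULUUL VALID
Fold 5: move[4]->L => LULULL VALID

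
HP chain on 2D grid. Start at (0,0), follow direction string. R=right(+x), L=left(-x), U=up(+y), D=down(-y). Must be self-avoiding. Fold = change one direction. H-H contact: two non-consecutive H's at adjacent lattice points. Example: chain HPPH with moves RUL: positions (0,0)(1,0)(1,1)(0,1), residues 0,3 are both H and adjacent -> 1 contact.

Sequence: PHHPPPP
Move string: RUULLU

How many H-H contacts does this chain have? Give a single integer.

Answer: 0

Derivation:
Positions: [(0, 0), (1, 0), (1, 1), (1, 2), (0, 2), (-1, 2), (-1, 3)]
No H-H contacts found.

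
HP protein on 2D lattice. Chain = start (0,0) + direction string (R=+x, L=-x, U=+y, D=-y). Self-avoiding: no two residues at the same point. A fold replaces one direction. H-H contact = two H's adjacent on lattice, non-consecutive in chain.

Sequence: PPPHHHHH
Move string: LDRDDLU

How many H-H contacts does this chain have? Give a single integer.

Answer: 1

Derivation:
Positions: [(0, 0), (-1, 0), (-1, -1), (0, -1), (0, -2), (0, -3), (-1, -3), (-1, -2)]
H-H contact: residue 4 @(0,-2) - residue 7 @(-1, -2)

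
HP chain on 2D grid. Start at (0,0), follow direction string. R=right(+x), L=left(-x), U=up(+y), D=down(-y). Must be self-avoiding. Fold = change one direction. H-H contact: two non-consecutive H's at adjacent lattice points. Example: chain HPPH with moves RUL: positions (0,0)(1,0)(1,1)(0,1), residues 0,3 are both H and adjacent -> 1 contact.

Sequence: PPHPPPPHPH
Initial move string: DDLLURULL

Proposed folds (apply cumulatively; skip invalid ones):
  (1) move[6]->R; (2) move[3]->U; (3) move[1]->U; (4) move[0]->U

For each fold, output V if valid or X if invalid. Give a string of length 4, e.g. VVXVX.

Initial: DDLLURULL -> [(0, 0), (0, -1), (0, -2), (-1, -2), (-2, -2), (-2, -1), (-1, -1), (-1, 0), (-2, 0), (-3, 0)]
Fold 1: move[6]->R => DDLLURRLL INVALID (collision), skipped
Fold 2: move[3]->U => DDLUURULL INVALID (collision), skipped
Fold 3: move[1]->U => DULLURULL INVALID (collision), skipped
Fold 4: move[0]->U => UDLLURULL INVALID (collision), skipped

Answer: XXXX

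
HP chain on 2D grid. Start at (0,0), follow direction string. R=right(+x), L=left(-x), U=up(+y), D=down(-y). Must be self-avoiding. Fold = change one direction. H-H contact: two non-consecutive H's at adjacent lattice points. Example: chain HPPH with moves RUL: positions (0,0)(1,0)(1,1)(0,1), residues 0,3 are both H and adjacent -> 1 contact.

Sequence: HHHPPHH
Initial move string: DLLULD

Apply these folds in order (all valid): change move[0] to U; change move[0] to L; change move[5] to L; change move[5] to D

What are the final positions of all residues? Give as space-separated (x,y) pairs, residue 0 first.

Initial moves: DLLULD
Fold: move[0]->U => ULLULD (positions: [(0, 0), (0, 1), (-1, 1), (-2, 1), (-2, 2), (-3, 2), (-3, 1)])
Fold: move[0]->L => LLLULD (positions: [(0, 0), (-1, 0), (-2, 0), (-3, 0), (-3, 1), (-4, 1), (-4, 0)])
Fold: move[5]->L => LLLULL (positions: [(0, 0), (-1, 0), (-2, 0), (-3, 0), (-3, 1), (-4, 1), (-5, 1)])
Fold: move[5]->D => LLLULD (positions: [(0, 0), (-1, 0), (-2, 0), (-3, 0), (-3, 1), (-4, 1), (-4, 0)])

Answer: (0,0) (-1,0) (-2,0) (-3,0) (-3,1) (-4,1) (-4,0)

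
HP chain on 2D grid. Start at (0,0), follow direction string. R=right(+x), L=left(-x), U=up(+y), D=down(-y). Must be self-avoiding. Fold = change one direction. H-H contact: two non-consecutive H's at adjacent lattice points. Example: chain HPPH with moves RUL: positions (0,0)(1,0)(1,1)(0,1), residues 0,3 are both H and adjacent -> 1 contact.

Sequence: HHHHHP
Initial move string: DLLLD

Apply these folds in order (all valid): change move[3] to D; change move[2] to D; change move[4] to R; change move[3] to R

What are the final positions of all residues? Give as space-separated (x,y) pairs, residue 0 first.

Answer: (0,0) (0,-1) (-1,-1) (-1,-2) (0,-2) (1,-2)

Derivation:
Initial moves: DLLLD
Fold: move[3]->D => DLLDD (positions: [(0, 0), (0, -1), (-1, -1), (-2, -1), (-2, -2), (-2, -3)])
Fold: move[2]->D => DLDDD (positions: [(0, 0), (0, -1), (-1, -1), (-1, -2), (-1, -3), (-1, -4)])
Fold: move[4]->R => DLDDR (positions: [(0, 0), (0, -1), (-1, -1), (-1, -2), (-1, -3), (0, -3)])
Fold: move[3]->R => DLDRR (positions: [(0, 0), (0, -1), (-1, -1), (-1, -2), (0, -2), (1, -2)])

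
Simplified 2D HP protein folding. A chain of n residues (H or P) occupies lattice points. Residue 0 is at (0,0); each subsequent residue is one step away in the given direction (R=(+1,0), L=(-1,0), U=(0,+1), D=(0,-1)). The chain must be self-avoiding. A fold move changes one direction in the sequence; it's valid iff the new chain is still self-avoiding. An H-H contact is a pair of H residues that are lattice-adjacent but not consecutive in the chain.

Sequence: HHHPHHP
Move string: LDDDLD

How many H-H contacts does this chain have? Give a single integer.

Answer: 0

Derivation:
Positions: [(0, 0), (-1, 0), (-1, -1), (-1, -2), (-1, -3), (-2, -3), (-2, -4)]
No H-H contacts found.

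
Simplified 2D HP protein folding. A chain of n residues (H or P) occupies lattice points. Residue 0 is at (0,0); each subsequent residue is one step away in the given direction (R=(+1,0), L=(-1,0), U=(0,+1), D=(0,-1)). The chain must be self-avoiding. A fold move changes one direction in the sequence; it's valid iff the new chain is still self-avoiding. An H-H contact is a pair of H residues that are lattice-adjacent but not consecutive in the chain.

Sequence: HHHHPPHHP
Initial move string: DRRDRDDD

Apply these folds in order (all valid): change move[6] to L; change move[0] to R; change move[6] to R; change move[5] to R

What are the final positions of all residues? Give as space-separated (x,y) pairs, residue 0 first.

Answer: (0,0) (1,0) (2,0) (3,0) (3,-1) (4,-1) (5,-1) (6,-1) (6,-2)

Derivation:
Initial moves: DRRDRDDD
Fold: move[6]->L => DRRDRDLD (positions: [(0, 0), (0, -1), (1, -1), (2, -1), (2, -2), (3, -2), (3, -3), (2, -3), (2, -4)])
Fold: move[0]->R => RRRDRDLD (positions: [(0, 0), (1, 0), (2, 0), (3, 0), (3, -1), (4, -1), (4, -2), (3, -2), (3, -3)])
Fold: move[6]->R => RRRDRDRD (positions: [(0, 0), (1, 0), (2, 0), (3, 0), (3, -1), (4, -1), (4, -2), (5, -2), (5, -3)])
Fold: move[5]->R => RRRDRRRD (positions: [(0, 0), (1, 0), (2, 0), (3, 0), (3, -1), (4, -1), (5, -1), (6, -1), (6, -2)])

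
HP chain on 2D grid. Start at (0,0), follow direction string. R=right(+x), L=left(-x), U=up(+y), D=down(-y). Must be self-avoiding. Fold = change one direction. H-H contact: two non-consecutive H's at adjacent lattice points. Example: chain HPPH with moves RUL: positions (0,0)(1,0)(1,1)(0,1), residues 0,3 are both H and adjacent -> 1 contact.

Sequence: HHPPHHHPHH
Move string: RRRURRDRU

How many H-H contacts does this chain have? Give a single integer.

Answer: 1

Derivation:
Positions: [(0, 0), (1, 0), (2, 0), (3, 0), (3, 1), (4, 1), (5, 1), (5, 0), (6, 0), (6, 1)]
H-H contact: residue 6 @(5,1) - residue 9 @(6, 1)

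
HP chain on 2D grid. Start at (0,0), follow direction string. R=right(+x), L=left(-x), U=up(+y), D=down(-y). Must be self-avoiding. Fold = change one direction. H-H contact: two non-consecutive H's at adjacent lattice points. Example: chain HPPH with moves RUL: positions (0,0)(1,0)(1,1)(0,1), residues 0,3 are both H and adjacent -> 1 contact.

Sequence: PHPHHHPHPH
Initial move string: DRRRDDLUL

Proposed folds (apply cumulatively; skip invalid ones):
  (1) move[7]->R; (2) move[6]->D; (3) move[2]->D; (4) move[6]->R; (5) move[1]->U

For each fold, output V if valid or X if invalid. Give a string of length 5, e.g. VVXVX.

Answer: XXVXX

Derivation:
Initial: DRRRDDLUL -> [(0, 0), (0, -1), (1, -1), (2, -1), (3, -1), (3, -2), (3, -3), (2, -3), (2, -2), (1, -2)]
Fold 1: move[7]->R => DRRRDDLRL INVALID (collision), skipped
Fold 2: move[6]->D => DRRRDDDUL INVALID (collision), skipped
Fold 3: move[2]->D => DRDRDDLUL VALID
Fold 4: move[6]->R => DRDRDDRUL INVALID (collision), skipped
Fold 5: move[1]->U => DUDRDDLUL INVALID (collision), skipped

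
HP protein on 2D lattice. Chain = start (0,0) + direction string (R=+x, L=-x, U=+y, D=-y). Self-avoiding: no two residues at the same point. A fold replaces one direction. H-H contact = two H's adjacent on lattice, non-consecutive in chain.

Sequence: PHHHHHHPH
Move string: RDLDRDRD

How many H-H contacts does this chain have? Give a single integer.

Answer: 1

Derivation:
Positions: [(0, 0), (1, 0), (1, -1), (0, -1), (0, -2), (1, -2), (1, -3), (2, -3), (2, -4)]
H-H contact: residue 2 @(1,-1) - residue 5 @(1, -2)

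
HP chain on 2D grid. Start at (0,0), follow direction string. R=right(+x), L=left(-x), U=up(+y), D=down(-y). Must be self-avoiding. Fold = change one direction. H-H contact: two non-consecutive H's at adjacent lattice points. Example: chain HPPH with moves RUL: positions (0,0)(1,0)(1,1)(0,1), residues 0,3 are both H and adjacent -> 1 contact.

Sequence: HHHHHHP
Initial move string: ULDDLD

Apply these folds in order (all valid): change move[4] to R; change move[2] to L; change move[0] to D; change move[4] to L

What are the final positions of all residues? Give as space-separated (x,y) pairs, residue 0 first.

Answer: (0,0) (0,-1) (-1,-1) (-2,-1) (-2,-2) (-3,-2) (-3,-3)

Derivation:
Initial moves: ULDDLD
Fold: move[4]->R => ULDDRD (positions: [(0, 0), (0, 1), (-1, 1), (-1, 0), (-1, -1), (0, -1), (0, -2)])
Fold: move[2]->L => ULLDRD (positions: [(0, 0), (0, 1), (-1, 1), (-2, 1), (-2, 0), (-1, 0), (-1, -1)])
Fold: move[0]->D => DLLDRD (positions: [(0, 0), (0, -1), (-1, -1), (-2, -1), (-2, -2), (-1, -2), (-1, -3)])
Fold: move[4]->L => DLLDLD (positions: [(0, 0), (0, -1), (-1, -1), (-2, -1), (-2, -2), (-3, -2), (-3, -3)])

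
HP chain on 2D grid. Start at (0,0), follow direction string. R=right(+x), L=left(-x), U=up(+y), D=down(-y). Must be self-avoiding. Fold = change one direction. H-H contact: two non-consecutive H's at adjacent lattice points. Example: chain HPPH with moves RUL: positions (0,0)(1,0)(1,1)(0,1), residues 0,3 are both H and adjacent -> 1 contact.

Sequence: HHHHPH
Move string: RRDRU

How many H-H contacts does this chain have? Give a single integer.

Positions: [(0, 0), (1, 0), (2, 0), (2, -1), (3, -1), (3, 0)]
H-H contact: residue 2 @(2,0) - residue 5 @(3, 0)

Answer: 1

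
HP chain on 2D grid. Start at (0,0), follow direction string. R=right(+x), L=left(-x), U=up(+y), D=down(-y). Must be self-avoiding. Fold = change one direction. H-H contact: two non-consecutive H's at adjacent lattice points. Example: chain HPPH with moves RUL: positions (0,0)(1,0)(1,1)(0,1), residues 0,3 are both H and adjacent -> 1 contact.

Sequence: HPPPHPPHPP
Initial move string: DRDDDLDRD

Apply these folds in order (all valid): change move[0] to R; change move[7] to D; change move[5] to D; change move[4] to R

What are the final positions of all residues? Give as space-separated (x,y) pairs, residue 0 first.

Initial moves: DRDDDLDRD
Fold: move[0]->R => RRDDDLDRD (positions: [(0, 0), (1, 0), (2, 0), (2, -1), (2, -2), (2, -3), (1, -3), (1, -4), (2, -4), (2, -5)])
Fold: move[7]->D => RRDDDLDDD (positions: [(0, 0), (1, 0), (2, 0), (2, -1), (2, -2), (2, -3), (1, -3), (1, -4), (1, -5), (1, -6)])
Fold: move[5]->D => RRDDDDDDD (positions: [(0, 0), (1, 0), (2, 0), (2, -1), (2, -2), (2, -3), (2, -4), (2, -5), (2, -6), (2, -7)])
Fold: move[4]->R => RRDDRDDDD (positions: [(0, 0), (1, 0), (2, 0), (2, -1), (2, -2), (3, -2), (3, -3), (3, -4), (3, -5), (3, -6)])

Answer: (0,0) (1,0) (2,0) (2,-1) (2,-2) (3,-2) (3,-3) (3,-4) (3,-5) (3,-6)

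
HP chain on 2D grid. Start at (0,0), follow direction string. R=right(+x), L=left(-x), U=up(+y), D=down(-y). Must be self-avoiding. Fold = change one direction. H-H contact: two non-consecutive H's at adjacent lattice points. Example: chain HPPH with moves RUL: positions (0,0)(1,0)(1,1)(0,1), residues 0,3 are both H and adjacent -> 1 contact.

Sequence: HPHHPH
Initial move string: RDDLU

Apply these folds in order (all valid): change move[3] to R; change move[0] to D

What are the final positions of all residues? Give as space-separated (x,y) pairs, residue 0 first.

Initial moves: RDDLU
Fold: move[3]->R => RDDRU (positions: [(0, 0), (1, 0), (1, -1), (1, -2), (2, -2), (2, -1)])
Fold: move[0]->D => DDDRU (positions: [(0, 0), (0, -1), (0, -2), (0, -3), (1, -3), (1, -2)])

Answer: (0,0) (0,-1) (0,-2) (0,-3) (1,-3) (1,-2)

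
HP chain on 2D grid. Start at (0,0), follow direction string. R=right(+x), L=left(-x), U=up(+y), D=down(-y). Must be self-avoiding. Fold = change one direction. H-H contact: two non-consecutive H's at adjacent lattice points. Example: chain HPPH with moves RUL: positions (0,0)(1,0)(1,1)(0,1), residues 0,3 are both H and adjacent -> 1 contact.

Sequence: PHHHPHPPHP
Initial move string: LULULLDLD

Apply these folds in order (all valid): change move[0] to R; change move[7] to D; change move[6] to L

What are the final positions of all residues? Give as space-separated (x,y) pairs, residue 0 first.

Answer: (0,0) (1,0) (1,1) (0,1) (0,2) (-1,2) (-2,2) (-3,2) (-3,1) (-3,0)

Derivation:
Initial moves: LULULLDLD
Fold: move[0]->R => RULULLDLD (positions: [(0, 0), (1, 0), (1, 1), (0, 1), (0, 2), (-1, 2), (-2, 2), (-2, 1), (-3, 1), (-3, 0)])
Fold: move[7]->D => RULULLDDD (positions: [(0, 0), (1, 0), (1, 1), (0, 1), (0, 2), (-1, 2), (-2, 2), (-2, 1), (-2, 0), (-2, -1)])
Fold: move[6]->L => RULULLLDD (positions: [(0, 0), (1, 0), (1, 1), (0, 1), (0, 2), (-1, 2), (-2, 2), (-3, 2), (-3, 1), (-3, 0)])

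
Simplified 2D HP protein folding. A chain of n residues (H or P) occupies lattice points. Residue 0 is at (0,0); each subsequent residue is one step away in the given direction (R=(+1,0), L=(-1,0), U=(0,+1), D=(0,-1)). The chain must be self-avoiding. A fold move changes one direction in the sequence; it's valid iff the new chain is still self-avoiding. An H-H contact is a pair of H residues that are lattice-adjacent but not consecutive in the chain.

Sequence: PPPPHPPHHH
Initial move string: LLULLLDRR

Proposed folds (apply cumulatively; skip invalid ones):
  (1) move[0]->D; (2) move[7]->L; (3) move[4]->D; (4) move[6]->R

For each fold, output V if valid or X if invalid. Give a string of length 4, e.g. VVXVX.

Answer: VXVX

Derivation:
Initial: LLULLLDRR -> [(0, 0), (-1, 0), (-2, 0), (-2, 1), (-3, 1), (-4, 1), (-5, 1), (-5, 0), (-4, 0), (-3, 0)]
Fold 1: move[0]->D => DLULLLDRR VALID
Fold 2: move[7]->L => DLULLLDLR INVALID (collision), skipped
Fold 3: move[4]->D => DLULDLDRR VALID
Fold 4: move[6]->R => DLULDLRRR INVALID (collision), skipped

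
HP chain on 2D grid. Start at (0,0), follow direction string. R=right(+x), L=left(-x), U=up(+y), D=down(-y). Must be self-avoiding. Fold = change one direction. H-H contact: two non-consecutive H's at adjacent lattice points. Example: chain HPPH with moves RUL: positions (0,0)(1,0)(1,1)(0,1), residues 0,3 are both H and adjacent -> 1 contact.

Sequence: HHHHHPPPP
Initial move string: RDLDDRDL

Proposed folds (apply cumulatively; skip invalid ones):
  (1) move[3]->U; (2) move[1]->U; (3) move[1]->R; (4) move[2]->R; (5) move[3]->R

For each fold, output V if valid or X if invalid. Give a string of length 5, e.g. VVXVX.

Answer: XXXVV

Derivation:
Initial: RDLDDRDL -> [(0, 0), (1, 0), (1, -1), (0, -1), (0, -2), (0, -3), (1, -3), (1, -4), (0, -4)]
Fold 1: move[3]->U => RDLUDRDL INVALID (collision), skipped
Fold 2: move[1]->U => RULDDRDL INVALID (collision), skipped
Fold 3: move[1]->R => RRLDDRDL INVALID (collision), skipped
Fold 4: move[2]->R => RDRDDRDL VALID
Fold 5: move[3]->R => RDRRDRDL VALID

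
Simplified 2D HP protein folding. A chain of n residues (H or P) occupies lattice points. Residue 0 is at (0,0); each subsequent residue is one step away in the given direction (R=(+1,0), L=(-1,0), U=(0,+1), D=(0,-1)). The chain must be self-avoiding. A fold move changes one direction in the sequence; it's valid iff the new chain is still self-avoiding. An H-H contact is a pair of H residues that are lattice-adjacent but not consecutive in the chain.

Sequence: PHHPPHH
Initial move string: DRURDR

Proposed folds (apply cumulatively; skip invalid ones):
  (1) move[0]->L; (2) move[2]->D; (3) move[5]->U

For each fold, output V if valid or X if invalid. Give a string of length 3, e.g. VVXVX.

Answer: XVX

Derivation:
Initial: DRURDR -> [(0, 0), (0, -1), (1, -1), (1, 0), (2, 0), (2, -1), (3, -1)]
Fold 1: move[0]->L => LRURDR INVALID (collision), skipped
Fold 2: move[2]->D => DRDRDR VALID
Fold 3: move[5]->U => DRDRDU INVALID (collision), skipped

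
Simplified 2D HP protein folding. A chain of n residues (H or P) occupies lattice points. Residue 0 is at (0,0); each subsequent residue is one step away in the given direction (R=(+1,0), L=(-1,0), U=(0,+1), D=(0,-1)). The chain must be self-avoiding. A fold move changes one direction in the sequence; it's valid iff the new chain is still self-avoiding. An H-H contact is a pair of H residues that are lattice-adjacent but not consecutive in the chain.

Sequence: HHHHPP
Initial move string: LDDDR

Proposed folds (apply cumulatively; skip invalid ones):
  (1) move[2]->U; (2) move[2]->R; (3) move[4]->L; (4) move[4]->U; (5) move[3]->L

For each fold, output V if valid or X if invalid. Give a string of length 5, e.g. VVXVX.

Initial: LDDDR -> [(0, 0), (-1, 0), (-1, -1), (-1, -2), (-1, -3), (0, -3)]
Fold 1: move[2]->U => LDUDR INVALID (collision), skipped
Fold 2: move[2]->R => LDRDR VALID
Fold 3: move[4]->L => LDRDL VALID
Fold 4: move[4]->U => LDRDU INVALID (collision), skipped
Fold 5: move[3]->L => LDRLL INVALID (collision), skipped

Answer: XVVXX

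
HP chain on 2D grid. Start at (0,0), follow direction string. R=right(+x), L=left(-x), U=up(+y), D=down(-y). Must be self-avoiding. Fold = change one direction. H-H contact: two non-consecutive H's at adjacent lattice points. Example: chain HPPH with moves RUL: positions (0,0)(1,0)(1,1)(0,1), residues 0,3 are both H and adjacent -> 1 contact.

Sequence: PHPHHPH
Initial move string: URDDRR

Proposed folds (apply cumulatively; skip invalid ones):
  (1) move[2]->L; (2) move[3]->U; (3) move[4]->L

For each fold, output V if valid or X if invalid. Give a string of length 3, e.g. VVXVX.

Initial: URDDRR -> [(0, 0), (0, 1), (1, 1), (1, 0), (1, -1), (2, -1), (3, -1)]
Fold 1: move[2]->L => URLDRR INVALID (collision), skipped
Fold 2: move[3]->U => URDURR INVALID (collision), skipped
Fold 3: move[4]->L => URDDLR INVALID (collision), skipped

Answer: XXX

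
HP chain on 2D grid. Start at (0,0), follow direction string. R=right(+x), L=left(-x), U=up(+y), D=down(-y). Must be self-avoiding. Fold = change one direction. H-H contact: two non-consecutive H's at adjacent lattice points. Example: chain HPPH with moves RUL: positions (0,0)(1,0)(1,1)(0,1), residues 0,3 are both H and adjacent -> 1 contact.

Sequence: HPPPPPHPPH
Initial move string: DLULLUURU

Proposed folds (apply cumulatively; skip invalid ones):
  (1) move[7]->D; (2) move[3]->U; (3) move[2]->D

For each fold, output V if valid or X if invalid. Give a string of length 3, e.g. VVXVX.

Initial: DLULLUURU -> [(0, 0), (0, -1), (-1, -1), (-1, 0), (-2, 0), (-3, 0), (-3, 1), (-3, 2), (-2, 2), (-2, 3)]
Fold 1: move[7]->D => DLULLUUDU INVALID (collision), skipped
Fold 2: move[3]->U => DLUULUURU VALID
Fold 3: move[2]->D => DLDULUURU INVALID (collision), skipped

Answer: XVX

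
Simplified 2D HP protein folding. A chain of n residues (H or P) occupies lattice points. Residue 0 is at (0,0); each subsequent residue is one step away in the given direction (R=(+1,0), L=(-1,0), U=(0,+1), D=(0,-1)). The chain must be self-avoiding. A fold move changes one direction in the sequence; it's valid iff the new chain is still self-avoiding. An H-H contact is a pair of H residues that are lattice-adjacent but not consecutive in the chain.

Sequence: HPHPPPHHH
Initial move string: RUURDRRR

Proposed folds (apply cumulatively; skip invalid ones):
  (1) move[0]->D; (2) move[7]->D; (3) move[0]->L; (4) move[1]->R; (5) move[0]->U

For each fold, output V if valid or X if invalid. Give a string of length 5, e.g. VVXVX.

Answer: XVVXV

Derivation:
Initial: RUURDRRR -> [(0, 0), (1, 0), (1, 1), (1, 2), (2, 2), (2, 1), (3, 1), (4, 1), (5, 1)]
Fold 1: move[0]->D => DUURDRRR INVALID (collision), skipped
Fold 2: move[7]->D => RUURDRRD VALID
Fold 3: move[0]->L => LUURDRRD VALID
Fold 4: move[1]->R => LRURDRRD INVALID (collision), skipped
Fold 5: move[0]->U => UUURDRRD VALID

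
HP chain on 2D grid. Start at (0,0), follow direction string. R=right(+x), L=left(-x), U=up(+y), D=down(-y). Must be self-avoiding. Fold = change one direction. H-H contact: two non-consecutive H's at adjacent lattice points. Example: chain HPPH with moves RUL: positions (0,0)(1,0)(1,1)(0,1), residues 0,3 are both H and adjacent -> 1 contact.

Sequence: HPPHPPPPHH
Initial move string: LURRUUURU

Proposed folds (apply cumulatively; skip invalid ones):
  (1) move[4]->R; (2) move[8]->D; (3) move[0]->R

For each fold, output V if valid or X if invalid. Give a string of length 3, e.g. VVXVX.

Initial: LURRUUURU -> [(0, 0), (-1, 0), (-1, 1), (0, 1), (1, 1), (1, 2), (1, 3), (1, 4), (2, 4), (2, 5)]
Fold 1: move[4]->R => LURRRUURU VALID
Fold 2: move[8]->D => LURRRUURD VALID
Fold 3: move[0]->R => RURRRUURD VALID

Answer: VVV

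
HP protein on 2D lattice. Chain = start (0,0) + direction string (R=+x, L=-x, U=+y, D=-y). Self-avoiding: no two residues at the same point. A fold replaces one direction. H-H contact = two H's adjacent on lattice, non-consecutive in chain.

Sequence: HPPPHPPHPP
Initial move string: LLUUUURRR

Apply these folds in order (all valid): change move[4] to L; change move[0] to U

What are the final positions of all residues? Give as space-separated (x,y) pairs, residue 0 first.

Initial moves: LLUUUURRR
Fold: move[4]->L => LLUULURRR (positions: [(0, 0), (-1, 0), (-2, 0), (-2, 1), (-2, 2), (-3, 2), (-3, 3), (-2, 3), (-1, 3), (0, 3)])
Fold: move[0]->U => ULUULURRR (positions: [(0, 0), (0, 1), (-1, 1), (-1, 2), (-1, 3), (-2, 3), (-2, 4), (-1, 4), (0, 4), (1, 4)])

Answer: (0,0) (0,1) (-1,1) (-1,2) (-1,3) (-2,3) (-2,4) (-1,4) (0,4) (1,4)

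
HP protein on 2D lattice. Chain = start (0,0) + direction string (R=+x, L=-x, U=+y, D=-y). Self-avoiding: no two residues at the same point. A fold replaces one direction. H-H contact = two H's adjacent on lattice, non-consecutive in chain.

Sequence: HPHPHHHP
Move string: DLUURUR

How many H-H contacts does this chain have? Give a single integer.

Positions: [(0, 0), (0, -1), (-1, -1), (-1, 0), (-1, 1), (0, 1), (0, 2), (1, 2)]
H-H contact: residue 0 @(0,0) - residue 5 @(0, 1)

Answer: 1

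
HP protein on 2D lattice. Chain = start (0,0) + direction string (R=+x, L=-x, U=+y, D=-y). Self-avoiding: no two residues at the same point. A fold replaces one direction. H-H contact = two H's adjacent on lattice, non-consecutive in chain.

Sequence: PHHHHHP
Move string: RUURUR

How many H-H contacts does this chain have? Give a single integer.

Positions: [(0, 0), (1, 0), (1, 1), (1, 2), (2, 2), (2, 3), (3, 3)]
No H-H contacts found.

Answer: 0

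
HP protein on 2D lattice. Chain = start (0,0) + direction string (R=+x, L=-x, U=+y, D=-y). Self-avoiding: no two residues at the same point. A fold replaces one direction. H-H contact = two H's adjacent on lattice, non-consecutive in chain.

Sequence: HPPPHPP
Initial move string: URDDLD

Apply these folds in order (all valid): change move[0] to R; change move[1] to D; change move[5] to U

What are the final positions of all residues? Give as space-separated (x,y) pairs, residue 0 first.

Answer: (0,0) (1,0) (1,-1) (1,-2) (1,-3) (0,-3) (0,-2)

Derivation:
Initial moves: URDDLD
Fold: move[0]->R => RRDDLD (positions: [(0, 0), (1, 0), (2, 0), (2, -1), (2, -2), (1, -2), (1, -3)])
Fold: move[1]->D => RDDDLD (positions: [(0, 0), (1, 0), (1, -1), (1, -2), (1, -3), (0, -3), (0, -4)])
Fold: move[5]->U => RDDDLU (positions: [(0, 0), (1, 0), (1, -1), (1, -2), (1, -3), (0, -3), (0, -2)])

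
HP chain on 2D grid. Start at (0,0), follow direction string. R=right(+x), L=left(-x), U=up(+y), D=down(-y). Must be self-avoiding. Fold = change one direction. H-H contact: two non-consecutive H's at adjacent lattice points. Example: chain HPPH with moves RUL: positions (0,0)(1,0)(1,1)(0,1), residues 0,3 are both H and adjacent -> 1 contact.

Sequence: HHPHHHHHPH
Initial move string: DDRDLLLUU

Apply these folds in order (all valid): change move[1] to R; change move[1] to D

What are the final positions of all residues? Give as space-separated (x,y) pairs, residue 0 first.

Initial moves: DDRDLLLUU
Fold: move[1]->R => DRRDLLLUU (positions: [(0, 0), (0, -1), (1, -1), (2, -1), (2, -2), (1, -2), (0, -2), (-1, -2), (-1, -1), (-1, 0)])
Fold: move[1]->D => DDRDLLLUU (positions: [(0, 0), (0, -1), (0, -2), (1, -2), (1, -3), (0, -3), (-1, -3), (-2, -3), (-2, -2), (-2, -1)])

Answer: (0,0) (0,-1) (0,-2) (1,-2) (1,-3) (0,-3) (-1,-3) (-2,-3) (-2,-2) (-2,-1)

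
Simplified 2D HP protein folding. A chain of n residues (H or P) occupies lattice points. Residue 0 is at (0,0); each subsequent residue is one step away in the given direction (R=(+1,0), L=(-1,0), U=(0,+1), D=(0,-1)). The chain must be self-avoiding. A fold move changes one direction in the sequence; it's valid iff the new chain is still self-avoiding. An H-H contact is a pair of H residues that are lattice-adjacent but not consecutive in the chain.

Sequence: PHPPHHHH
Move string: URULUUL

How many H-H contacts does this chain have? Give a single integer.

Answer: 1

Derivation:
Positions: [(0, 0), (0, 1), (1, 1), (1, 2), (0, 2), (0, 3), (0, 4), (-1, 4)]
H-H contact: residue 1 @(0,1) - residue 4 @(0, 2)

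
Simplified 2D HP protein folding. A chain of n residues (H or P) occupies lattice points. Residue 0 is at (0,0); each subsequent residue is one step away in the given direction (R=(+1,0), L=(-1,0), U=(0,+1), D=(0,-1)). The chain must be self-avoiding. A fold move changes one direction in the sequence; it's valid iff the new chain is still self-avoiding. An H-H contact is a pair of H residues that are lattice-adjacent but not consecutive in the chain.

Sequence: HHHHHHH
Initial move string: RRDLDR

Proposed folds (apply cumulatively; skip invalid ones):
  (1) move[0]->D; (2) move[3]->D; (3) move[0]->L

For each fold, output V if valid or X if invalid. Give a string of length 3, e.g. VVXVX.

Initial: RRDLDR -> [(0, 0), (1, 0), (2, 0), (2, -1), (1, -1), (1, -2), (2, -2)]
Fold 1: move[0]->D => DRDLDR VALID
Fold 2: move[3]->D => DRDDDR VALID
Fold 3: move[0]->L => LRDDDR INVALID (collision), skipped

Answer: VVX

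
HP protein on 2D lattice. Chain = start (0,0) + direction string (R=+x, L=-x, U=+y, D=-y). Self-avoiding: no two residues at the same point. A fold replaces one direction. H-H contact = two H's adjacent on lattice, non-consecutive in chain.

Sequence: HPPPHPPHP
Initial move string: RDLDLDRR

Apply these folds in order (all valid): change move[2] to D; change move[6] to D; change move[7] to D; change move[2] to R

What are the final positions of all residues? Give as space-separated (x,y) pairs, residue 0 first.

Answer: (0,0) (1,0) (1,-1) (2,-1) (2,-2) (1,-2) (1,-3) (1,-4) (1,-5)

Derivation:
Initial moves: RDLDLDRR
Fold: move[2]->D => RDDDLDRR (positions: [(0, 0), (1, 0), (1, -1), (1, -2), (1, -3), (0, -3), (0, -4), (1, -4), (2, -4)])
Fold: move[6]->D => RDDDLDDR (positions: [(0, 0), (1, 0), (1, -1), (1, -2), (1, -3), (0, -3), (0, -4), (0, -5), (1, -5)])
Fold: move[7]->D => RDDDLDDD (positions: [(0, 0), (1, 0), (1, -1), (1, -2), (1, -3), (0, -3), (0, -4), (0, -5), (0, -6)])
Fold: move[2]->R => RDRDLDDD (positions: [(0, 0), (1, 0), (1, -1), (2, -1), (2, -2), (1, -2), (1, -3), (1, -4), (1, -5)])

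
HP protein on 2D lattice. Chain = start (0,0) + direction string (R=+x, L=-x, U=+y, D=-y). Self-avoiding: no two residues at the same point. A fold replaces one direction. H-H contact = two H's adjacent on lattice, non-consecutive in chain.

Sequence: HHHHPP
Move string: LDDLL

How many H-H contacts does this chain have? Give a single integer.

Answer: 0

Derivation:
Positions: [(0, 0), (-1, 0), (-1, -1), (-1, -2), (-2, -2), (-3, -2)]
No H-H contacts found.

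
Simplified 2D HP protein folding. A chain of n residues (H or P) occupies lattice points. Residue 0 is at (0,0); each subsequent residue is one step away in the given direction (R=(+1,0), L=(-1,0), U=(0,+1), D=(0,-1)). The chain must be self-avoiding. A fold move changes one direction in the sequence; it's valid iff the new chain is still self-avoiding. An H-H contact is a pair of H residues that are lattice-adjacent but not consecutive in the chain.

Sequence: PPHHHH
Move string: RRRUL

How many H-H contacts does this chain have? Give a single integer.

Answer: 1

Derivation:
Positions: [(0, 0), (1, 0), (2, 0), (3, 0), (3, 1), (2, 1)]
H-H contact: residue 2 @(2,0) - residue 5 @(2, 1)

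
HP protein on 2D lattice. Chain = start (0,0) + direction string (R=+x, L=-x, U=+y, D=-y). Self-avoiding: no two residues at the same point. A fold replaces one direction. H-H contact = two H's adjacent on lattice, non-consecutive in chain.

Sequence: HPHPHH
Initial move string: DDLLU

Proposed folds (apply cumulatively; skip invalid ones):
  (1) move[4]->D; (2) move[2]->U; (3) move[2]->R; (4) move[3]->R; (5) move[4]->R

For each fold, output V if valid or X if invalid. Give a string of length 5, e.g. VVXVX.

Initial: DDLLU -> [(0, 0), (0, -1), (0, -2), (-1, -2), (-2, -2), (-2, -1)]
Fold 1: move[4]->D => DDLLD VALID
Fold 2: move[2]->U => DDULD INVALID (collision), skipped
Fold 3: move[2]->R => DDRLD INVALID (collision), skipped
Fold 4: move[3]->R => DDLRD INVALID (collision), skipped
Fold 5: move[4]->R => DDLLR INVALID (collision), skipped

Answer: VXXXX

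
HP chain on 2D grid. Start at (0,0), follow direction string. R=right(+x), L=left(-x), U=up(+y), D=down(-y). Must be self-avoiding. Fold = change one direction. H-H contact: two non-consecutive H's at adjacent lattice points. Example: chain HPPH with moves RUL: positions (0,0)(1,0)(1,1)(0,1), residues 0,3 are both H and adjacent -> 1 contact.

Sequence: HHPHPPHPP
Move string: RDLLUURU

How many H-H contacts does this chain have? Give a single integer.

Answer: 1

Derivation:
Positions: [(0, 0), (1, 0), (1, -1), (0, -1), (-1, -1), (-1, 0), (-1, 1), (0, 1), (0, 2)]
H-H contact: residue 0 @(0,0) - residue 3 @(0, -1)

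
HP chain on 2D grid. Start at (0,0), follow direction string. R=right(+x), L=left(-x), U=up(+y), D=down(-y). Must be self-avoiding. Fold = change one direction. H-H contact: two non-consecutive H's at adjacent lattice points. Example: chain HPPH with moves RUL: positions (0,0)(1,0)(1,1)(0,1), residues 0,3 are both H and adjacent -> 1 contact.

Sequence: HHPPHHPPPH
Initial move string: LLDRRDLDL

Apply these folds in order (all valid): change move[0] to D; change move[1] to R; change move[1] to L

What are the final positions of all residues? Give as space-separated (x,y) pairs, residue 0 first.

Initial moves: LLDRRDLDL
Fold: move[0]->D => DLDRRDLDL (positions: [(0, 0), (0, -1), (-1, -1), (-1, -2), (0, -2), (1, -2), (1, -3), (0, -3), (0, -4), (-1, -4)])
Fold: move[1]->R => DRDRRDLDL (positions: [(0, 0), (0, -1), (1, -1), (1, -2), (2, -2), (3, -2), (3, -3), (2, -3), (2, -4), (1, -4)])
Fold: move[1]->L => DLDRRDLDL (positions: [(0, 0), (0, -1), (-1, -1), (-1, -2), (0, -2), (1, -2), (1, -3), (0, -3), (0, -4), (-1, -4)])

Answer: (0,0) (0,-1) (-1,-1) (-1,-2) (0,-2) (1,-2) (1,-3) (0,-3) (0,-4) (-1,-4)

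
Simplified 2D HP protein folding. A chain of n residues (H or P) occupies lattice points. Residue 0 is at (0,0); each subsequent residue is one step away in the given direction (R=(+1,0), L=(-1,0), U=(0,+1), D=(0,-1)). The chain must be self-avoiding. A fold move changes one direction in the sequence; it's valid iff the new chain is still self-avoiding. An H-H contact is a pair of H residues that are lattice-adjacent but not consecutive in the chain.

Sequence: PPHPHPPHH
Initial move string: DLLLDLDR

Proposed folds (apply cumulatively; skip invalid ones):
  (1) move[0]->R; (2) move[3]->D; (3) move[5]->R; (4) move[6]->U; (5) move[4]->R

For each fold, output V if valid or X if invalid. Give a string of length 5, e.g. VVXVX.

Initial: DLLLDLDR -> [(0, 0), (0, -1), (-1, -1), (-2, -1), (-3, -1), (-3, -2), (-4, -2), (-4, -3), (-3, -3)]
Fold 1: move[0]->R => RLLLDLDR INVALID (collision), skipped
Fold 2: move[3]->D => DLLDDLDR VALID
Fold 3: move[5]->R => DLLDDRDR VALID
Fold 4: move[6]->U => DLLDDRUR VALID
Fold 5: move[4]->R => DLLDRRUR INVALID (collision), skipped

Answer: XVVVX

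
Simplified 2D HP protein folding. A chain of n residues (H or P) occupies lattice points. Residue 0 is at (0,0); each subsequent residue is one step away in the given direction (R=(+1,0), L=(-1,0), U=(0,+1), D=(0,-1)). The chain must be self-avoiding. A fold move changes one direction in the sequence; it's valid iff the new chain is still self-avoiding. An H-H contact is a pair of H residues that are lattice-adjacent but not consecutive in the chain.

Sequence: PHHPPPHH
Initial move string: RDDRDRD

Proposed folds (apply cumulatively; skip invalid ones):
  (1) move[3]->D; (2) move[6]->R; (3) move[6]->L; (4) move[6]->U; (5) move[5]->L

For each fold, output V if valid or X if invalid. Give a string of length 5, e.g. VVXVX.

Initial: RDDRDRD -> [(0, 0), (1, 0), (1, -1), (1, -2), (2, -2), (2, -3), (3, -3), (3, -4)]
Fold 1: move[3]->D => RDDDDRD VALID
Fold 2: move[6]->R => RDDDDRR VALID
Fold 3: move[6]->L => RDDDDRL INVALID (collision), skipped
Fold 4: move[6]->U => RDDDDRU VALID
Fold 5: move[5]->L => RDDDDLU VALID

Answer: VVXVV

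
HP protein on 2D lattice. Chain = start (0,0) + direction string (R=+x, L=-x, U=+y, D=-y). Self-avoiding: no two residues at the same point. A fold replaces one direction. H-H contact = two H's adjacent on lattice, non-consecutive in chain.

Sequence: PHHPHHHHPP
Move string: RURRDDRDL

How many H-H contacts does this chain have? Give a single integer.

Answer: 0

Derivation:
Positions: [(0, 0), (1, 0), (1, 1), (2, 1), (3, 1), (3, 0), (3, -1), (4, -1), (4, -2), (3, -2)]
No H-H contacts found.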